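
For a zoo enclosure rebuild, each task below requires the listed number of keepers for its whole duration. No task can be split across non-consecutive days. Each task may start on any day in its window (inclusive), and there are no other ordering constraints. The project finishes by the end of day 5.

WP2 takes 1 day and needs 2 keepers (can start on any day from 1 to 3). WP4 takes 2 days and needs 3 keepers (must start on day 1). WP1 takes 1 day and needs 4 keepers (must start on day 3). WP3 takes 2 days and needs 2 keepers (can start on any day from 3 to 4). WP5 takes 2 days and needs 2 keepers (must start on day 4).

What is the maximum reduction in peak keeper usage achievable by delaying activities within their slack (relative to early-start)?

Early-start peak: d1:5  d2:3  d3:6  d4:4  d5:2 ⇒ 6.
Leveled (WP2@1, WP4@1, WP1@3, WP3@4, WP5@4): d1:5  d2:3  d3:4  d4:4  d5:4 ⇒ 5.
Reduction 6 − 5 = 1.

1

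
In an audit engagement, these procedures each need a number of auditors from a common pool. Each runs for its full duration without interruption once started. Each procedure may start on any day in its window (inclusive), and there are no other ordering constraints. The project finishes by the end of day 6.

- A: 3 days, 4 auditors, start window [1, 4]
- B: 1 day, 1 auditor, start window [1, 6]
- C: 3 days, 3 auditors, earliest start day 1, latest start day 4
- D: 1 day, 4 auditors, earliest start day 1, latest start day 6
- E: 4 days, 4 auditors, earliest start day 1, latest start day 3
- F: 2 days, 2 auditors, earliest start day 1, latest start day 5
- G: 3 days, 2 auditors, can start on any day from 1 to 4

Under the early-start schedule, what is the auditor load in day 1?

20

At early start, day 1 has: A, B, C, D, E, F, G.
Demand: 4 + 1 + 3 + 4 + 4 + 2 + 2 = 20.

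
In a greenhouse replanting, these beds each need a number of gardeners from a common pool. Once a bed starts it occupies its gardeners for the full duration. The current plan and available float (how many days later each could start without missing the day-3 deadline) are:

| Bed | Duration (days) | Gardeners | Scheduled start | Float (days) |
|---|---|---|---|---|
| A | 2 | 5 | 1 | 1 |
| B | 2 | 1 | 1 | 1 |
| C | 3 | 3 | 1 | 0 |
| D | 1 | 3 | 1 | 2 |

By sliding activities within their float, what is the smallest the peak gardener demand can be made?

Early-start (A@1, B@1, C@1, D@1) gives peak 12: d1:12  d2:9  d3:3.
Shift D→3.
Schedule A@1, B@1, C@1, D@3: d1:9  d2:9  d3:6 — peak 9.
No arrangement of the 12 feasible schedules does better.

9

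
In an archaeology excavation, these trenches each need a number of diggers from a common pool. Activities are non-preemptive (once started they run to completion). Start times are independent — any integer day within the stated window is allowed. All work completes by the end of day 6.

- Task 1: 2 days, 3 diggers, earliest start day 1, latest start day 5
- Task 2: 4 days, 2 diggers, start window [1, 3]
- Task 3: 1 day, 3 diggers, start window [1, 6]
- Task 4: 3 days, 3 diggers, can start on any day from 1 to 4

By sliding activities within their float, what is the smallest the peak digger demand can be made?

5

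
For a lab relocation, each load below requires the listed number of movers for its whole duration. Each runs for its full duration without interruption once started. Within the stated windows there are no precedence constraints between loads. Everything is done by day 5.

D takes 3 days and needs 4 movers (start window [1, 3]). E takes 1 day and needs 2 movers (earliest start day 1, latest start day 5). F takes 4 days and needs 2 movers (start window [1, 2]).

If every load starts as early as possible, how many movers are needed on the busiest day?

8

Early-start schedule: D@1, E@1, F@1.
Load per day: day 1: 8, day 2: 6, day 3: 6, day 4: 2, day 5: 0.
Peak is 8.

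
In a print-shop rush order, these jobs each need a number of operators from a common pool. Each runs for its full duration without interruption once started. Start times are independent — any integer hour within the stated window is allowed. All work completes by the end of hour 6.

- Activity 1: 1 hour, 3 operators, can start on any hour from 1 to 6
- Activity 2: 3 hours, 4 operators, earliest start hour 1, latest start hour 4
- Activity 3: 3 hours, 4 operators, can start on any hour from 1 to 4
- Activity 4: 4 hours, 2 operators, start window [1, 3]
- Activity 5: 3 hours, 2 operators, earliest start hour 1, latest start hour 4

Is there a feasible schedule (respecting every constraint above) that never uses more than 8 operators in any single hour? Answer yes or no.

yes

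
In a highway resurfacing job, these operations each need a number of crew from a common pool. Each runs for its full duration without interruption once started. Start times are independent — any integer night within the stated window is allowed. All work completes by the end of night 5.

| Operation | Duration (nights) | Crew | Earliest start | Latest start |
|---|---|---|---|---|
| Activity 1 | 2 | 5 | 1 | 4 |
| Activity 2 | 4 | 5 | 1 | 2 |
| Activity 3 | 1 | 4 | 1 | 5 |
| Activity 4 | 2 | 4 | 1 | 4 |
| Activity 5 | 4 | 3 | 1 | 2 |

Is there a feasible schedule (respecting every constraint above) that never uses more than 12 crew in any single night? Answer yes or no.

no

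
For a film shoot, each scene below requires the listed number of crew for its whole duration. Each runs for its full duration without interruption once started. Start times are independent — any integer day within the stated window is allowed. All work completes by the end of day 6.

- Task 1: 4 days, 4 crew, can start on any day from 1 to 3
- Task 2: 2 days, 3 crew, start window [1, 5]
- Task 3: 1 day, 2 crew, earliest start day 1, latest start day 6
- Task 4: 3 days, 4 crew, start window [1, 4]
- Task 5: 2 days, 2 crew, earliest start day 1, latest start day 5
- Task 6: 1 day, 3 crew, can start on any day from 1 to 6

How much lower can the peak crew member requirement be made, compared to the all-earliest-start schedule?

10

Early-start peak: d1:18  d2:13  d3:8  d4:4  d5:0  d6:0 ⇒ 18.
Leveled (Task 1@1, Task 2@1, Task 3@5, Task 4@3, Task 5@5, Task 6@6): d1:7  d2:7  d3:8  d4:8  d5:8  d6:5 ⇒ 8.
Reduction 18 − 8 = 10.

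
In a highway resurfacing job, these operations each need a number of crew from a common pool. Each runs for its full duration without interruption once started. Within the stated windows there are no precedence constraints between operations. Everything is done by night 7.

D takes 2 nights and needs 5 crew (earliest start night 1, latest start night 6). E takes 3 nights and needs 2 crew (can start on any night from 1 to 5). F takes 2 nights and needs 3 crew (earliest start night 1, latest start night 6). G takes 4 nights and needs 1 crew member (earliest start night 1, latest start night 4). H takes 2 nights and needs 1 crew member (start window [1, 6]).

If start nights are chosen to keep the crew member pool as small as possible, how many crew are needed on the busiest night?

5

Early-start (D@1, E@1, F@1, G@1, H@1) gives peak 12: n1:12  n2:12  n3:3  n4:1  n5:0  n6:0  n7:0.
Shift E→3, F→6, G→3, H→3.
Schedule D@1, E@3, F@6, G@3, H@3: n1:5  n2:5  n3:4  n4:4  n5:3  n6:4  n7:3 — peak 5.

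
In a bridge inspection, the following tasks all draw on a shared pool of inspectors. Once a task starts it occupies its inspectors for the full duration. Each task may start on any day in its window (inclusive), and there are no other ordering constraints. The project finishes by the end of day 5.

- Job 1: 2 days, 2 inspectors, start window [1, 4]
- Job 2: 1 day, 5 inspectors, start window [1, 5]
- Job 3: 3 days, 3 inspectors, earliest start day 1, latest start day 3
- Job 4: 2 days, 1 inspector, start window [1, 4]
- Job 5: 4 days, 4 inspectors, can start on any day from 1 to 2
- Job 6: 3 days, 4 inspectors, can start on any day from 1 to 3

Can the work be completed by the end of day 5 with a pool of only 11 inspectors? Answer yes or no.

Schedule Job 1@1, Job 2@1, Job 3@1, Job 4@1, Job 5@2, Job 6@3: d1:11  d2:10  d3:11  d4:8  d5:8 — peak 11 ≤ 11.

yes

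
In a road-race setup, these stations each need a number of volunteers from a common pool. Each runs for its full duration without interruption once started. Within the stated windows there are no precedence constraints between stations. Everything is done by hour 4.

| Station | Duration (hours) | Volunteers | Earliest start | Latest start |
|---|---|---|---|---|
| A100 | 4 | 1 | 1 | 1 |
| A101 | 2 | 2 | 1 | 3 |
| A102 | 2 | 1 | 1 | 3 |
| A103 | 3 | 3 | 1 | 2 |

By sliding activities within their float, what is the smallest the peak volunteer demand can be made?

Early-start (A100@1, A101@1, A102@1, A103@1) gives peak 7: h1:7  h2:7  h3:4  h4:1.
Shift A102→3.
Schedule A100@1, A101@1, A102@3, A103@1: h1:6  h2:6  h3:5  h4:2 — peak 6.
No arrangement of the 18 feasible schedules does better.

6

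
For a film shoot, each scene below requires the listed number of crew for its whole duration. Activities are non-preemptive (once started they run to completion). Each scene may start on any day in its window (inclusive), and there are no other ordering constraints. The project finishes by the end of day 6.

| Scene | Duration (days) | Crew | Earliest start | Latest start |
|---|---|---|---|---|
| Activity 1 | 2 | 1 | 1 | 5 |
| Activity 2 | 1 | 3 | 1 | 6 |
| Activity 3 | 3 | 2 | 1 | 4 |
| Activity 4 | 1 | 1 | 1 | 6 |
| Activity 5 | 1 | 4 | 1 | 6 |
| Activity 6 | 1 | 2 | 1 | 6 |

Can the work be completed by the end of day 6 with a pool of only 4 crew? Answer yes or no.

yes

Schedule Activity 1@1, Activity 2@1, Activity 3@2, Activity 4@2, Activity 5@5, Activity 6@3: d1:4  d2:4  d3:4  d4:2  d5:4  d6:0 — peak 4 ≤ 4.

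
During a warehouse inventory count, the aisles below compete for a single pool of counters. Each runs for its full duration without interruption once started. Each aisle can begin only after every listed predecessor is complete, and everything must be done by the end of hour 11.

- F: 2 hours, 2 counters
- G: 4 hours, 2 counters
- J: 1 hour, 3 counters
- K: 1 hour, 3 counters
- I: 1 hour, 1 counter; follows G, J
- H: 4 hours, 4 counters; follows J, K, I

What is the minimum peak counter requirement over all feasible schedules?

Early-start (F@1, G@1, J@1, K@1, I@5, H@6) gives peak 10: h1:10  h2:4  h3:2  h4:2  h5:1  h6:4  h7:4  h8:4  h9:4  h10:0  h11:0.
Shift J→5, K→6, I→6, H→7.
Schedule F@1, G@1, J@5, K@6, I@6, H@7: h1:4  h2:4  h3:2  h4:2  h5:3  h6:4  h7:4  h8:4  h9:4  h10:4  h11:0 — peak 4.
Total counter-hours = 35 over 11 hours ⇒ peak ≥ ⌈35/11⌉ = 4, so 4 is optimal.

4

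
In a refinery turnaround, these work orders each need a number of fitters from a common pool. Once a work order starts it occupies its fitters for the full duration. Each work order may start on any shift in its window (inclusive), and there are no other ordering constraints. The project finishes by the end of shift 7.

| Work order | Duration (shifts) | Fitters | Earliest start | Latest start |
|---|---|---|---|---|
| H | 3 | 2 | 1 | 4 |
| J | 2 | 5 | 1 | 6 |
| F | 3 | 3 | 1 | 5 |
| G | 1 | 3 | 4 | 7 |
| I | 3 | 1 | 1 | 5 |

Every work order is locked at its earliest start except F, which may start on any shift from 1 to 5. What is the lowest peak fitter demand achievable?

F@1: s1:11  s2:11  s3:6  s4:3  s5:0  s6:0  s7:0 → peak 11
F@2: s1:8  s2:11  s3:6  s4:6  s5:0  s6:0  s7:0 → peak 11
F@3: s1:8  s2:8  s3:6  s4:6  s5:3  s6:0  s7:0 → peak 8
F@4: s1:8  s2:8  s3:3  s4:6  s5:3  s6:3  s7:0 → peak 8
F@5: s1:8  s2:8  s3:3  s4:3  s5:3  s6:3  s7:3 → peak 8
Best is F@3, peak 8.

8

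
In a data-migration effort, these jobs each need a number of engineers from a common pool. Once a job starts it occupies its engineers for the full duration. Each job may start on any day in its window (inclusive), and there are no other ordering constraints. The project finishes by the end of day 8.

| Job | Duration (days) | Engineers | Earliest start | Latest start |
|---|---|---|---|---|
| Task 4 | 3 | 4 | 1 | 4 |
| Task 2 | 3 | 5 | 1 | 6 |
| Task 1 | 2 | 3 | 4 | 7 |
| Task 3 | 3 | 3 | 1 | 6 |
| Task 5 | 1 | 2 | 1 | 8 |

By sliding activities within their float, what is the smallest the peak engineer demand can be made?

7

Early-start (Task 4@1, Task 2@1, Task 1@4, Task 3@1, Task 5@1) gives peak 14: d1:14  d2:12  d3:12  d4:3  d5:3  d6:0  d7:0  d8:0.
Shift Task 2→4, Task 1→7, Task 5→4.
Schedule Task 4@1, Task 2@4, Task 1@7, Task 3@1, Task 5@4: d1:7  d2:7  d3:7  d4:7  d5:5  d6:5  d7:3  d8:3 — peak 7.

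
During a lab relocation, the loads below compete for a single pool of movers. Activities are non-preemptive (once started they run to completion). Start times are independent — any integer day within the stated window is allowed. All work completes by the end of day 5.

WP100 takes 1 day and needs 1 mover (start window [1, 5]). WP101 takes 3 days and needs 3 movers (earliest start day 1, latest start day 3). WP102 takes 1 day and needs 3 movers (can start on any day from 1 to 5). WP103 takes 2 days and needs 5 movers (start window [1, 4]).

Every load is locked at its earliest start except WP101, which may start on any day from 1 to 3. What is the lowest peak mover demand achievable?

9

WP101@1: d1:12  d2:8  d3:3  d4:0  d5:0 → peak 12
WP101@2: d1:9  d2:8  d3:3  d4:3  d5:0 → peak 9
WP101@3: d1:9  d2:5  d3:3  d4:3  d5:3 → peak 9
Best is WP101@2, peak 9.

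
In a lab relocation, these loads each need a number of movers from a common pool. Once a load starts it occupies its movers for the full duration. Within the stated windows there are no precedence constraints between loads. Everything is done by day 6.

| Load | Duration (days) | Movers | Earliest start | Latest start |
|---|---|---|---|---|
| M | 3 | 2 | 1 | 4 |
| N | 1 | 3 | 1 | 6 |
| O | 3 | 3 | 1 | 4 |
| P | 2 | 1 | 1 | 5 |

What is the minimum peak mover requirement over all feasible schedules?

Early-start (M@1, N@1, O@1, P@1) gives peak 9: d1:9  d2:6  d3:5  d4:0  d5:0  d6:0.
Shift O→2, P→4.
Schedule M@1, N@1, O@2, P@4: d1:5  d2:5  d3:5  d4:4  d5:1  d6:0 — peak 5.

5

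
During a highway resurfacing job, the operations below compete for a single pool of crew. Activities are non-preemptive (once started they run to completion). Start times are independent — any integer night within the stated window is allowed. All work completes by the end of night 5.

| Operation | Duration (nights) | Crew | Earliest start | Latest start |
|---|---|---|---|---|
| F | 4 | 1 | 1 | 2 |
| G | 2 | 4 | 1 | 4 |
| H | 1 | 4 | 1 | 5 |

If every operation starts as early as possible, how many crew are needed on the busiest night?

9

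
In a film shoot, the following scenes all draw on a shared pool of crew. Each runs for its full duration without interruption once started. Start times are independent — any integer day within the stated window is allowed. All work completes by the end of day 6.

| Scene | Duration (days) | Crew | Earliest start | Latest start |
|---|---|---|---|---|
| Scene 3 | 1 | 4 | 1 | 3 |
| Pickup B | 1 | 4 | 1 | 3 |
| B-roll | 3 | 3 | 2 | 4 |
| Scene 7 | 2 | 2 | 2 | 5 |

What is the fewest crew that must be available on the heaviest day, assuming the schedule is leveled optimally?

Early-start (Scene 3@1, Pickup B@1, B-roll@2, Scene 7@2) gives peak 8: d1:8  d2:5  d3:5  d4:3  d5:0  d6:0.
Shift Pickup B→2, B-roll→3, Scene 7→3.
Schedule Scene 3@1, Pickup B@2, B-roll@3, Scene 7@3: d1:4  d2:4  d3:5  d4:5  d5:3  d6:0 — peak 5.

5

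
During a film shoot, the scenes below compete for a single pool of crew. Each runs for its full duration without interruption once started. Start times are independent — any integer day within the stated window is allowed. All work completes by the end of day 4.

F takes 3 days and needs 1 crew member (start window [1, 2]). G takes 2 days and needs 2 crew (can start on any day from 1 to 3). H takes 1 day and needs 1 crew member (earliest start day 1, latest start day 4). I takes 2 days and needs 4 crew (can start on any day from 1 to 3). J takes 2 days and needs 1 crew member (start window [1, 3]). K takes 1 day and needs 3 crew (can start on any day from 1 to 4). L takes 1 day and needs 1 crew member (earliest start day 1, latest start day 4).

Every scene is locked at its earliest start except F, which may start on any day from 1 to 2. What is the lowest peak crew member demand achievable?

12

F@1: d1:13  d2:8  d3:1  d4:0 → peak 13
F@2: d1:12  d2:8  d3:1  d4:1 → peak 12
Best is F@2, peak 12.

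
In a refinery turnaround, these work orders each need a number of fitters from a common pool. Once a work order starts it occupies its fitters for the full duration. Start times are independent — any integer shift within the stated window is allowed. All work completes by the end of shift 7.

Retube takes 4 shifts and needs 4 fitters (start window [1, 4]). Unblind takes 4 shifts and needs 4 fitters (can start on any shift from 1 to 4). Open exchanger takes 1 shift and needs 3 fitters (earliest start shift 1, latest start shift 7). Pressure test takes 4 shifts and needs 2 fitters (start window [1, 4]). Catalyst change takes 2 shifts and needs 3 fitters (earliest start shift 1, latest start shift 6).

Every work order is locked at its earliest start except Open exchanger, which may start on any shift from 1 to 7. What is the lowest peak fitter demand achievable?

13

Open exchanger@1: s1:16  s2:13  s3:10  s4:10  s5:0  s6:0  s7:0 → peak 16
Open exchanger@2: s1:13  s2:16  s3:10  s4:10  s5:0  s6:0  s7:0 → peak 16
Open exchanger@3: s1:13  s2:13  s3:13  s4:10  s5:0  s6:0  s7:0 → peak 13
Open exchanger@4: s1:13  s2:13  s3:10  s4:13  s5:0  s6:0  s7:0 → peak 13
Open exchanger@5: s1:13  s2:13  s3:10  s4:10  s5:3  s6:0  s7:0 → peak 13
Open exchanger@6: s1:13  s2:13  s3:10  s4:10  s5:0  s6:3  s7:0 → peak 13
Open exchanger@7: s1:13  s2:13  s3:10  s4:10  s5:0  s6:0  s7:3 → peak 13
Best is Open exchanger@3, peak 13.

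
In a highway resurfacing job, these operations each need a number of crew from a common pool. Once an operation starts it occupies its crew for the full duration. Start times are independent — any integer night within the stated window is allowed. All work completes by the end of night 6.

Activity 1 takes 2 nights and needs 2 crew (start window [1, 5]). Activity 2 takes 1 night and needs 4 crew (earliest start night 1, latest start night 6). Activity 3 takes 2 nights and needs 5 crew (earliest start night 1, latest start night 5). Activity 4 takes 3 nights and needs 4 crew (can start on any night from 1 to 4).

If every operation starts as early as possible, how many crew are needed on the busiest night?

Early-start schedule: Activity 1@1, Activity 2@1, Activity 3@1, Activity 4@1.
Load per night: night 1: 15, night 2: 11, night 3: 4, night 4: 0, night 5: 0, night 6: 0.
Peak is 15.

15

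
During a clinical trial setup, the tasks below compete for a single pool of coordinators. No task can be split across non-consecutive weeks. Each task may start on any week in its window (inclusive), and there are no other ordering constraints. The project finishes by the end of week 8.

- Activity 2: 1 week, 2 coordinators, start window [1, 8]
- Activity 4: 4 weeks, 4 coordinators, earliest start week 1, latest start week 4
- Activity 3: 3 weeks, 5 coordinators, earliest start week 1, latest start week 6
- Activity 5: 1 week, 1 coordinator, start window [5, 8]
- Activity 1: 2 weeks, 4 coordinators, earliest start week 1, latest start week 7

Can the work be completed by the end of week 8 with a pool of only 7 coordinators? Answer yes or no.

The minimum achievable peak is 8; 7 < 8, so no feasible schedule stays within the cap.

no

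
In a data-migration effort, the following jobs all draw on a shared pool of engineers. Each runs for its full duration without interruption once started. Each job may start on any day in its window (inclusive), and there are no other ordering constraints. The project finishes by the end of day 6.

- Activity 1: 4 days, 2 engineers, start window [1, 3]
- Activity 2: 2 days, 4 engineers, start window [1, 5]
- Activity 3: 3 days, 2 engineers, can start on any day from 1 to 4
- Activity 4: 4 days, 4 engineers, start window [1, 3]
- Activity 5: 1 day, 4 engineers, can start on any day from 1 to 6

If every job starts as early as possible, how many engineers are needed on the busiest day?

16

Early-start schedule: Activity 1@1, Activity 2@1, Activity 3@1, Activity 4@1, Activity 5@1.
Load per day: day 1: 16, day 2: 12, day 3: 8, day 4: 6, day 5: 0, day 6: 0.
Peak is 16.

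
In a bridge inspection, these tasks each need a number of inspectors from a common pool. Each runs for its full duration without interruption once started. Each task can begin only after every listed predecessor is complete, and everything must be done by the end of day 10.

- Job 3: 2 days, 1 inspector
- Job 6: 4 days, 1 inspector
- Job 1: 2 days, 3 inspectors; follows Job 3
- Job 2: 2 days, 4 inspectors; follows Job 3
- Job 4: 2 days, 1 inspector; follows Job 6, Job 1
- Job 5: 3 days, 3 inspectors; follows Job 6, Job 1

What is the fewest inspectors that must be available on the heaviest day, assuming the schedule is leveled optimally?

4

Early-start (Job 3@1, Job 6@1, Job 1@3, Job 2@3, Job 4@5, Job 5@5) gives peak 8: d1:2  d2:2  d3:8  d4:8  d5:4  d6:4  d7:3  d8:0  d9:0  d10:0.
Shift Job 2→5, Job 4→7, Job 5→7.
Schedule Job 3@1, Job 6@1, Job 1@3, Job 2@5, Job 4@7, Job 5@7: d1:2  d2:2  d3:4  d4:4  d5:4  d6:4  d7:4  d8:4  d9:3  d10:0 — peak 4.
Total inspector-days = 31 over 10 days ⇒ peak ≥ ⌈31/10⌉ = 4, so 4 is optimal.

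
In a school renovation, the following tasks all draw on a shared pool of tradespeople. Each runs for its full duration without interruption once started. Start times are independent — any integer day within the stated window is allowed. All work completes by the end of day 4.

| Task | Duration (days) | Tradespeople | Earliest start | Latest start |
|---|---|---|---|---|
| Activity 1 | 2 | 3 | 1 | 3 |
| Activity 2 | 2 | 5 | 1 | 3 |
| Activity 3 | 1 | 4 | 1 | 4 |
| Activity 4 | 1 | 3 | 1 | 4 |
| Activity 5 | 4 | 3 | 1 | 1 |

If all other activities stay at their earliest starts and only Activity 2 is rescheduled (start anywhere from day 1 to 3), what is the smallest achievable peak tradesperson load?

13

Activity 2@1: d1:18  d2:11  d3:3  d4:3 → peak 18
Activity 2@2: d1:13  d2:11  d3:8  d4:3 → peak 13
Activity 2@3: d1:13  d2:6  d3:8  d4:8 → peak 13
Best is Activity 2@2, peak 13.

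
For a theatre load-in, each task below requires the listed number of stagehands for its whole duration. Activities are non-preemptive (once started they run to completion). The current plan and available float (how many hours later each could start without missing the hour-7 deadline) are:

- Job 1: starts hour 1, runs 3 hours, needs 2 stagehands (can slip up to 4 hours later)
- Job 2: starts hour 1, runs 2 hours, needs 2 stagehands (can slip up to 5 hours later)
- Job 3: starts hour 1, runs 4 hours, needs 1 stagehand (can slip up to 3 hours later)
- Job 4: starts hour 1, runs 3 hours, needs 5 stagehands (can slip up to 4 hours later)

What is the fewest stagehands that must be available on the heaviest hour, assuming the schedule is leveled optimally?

Early-start (Job 1@1, Job 2@1, Job 3@1, Job 4@1) gives peak 10: h1:10  h2:10  h3:8  h4:1  h5:0  h6:0  h7:0.
Shift Job 4→5.
Schedule Job 1@1, Job 2@1, Job 3@1, Job 4@5: h1:5  h2:5  h3:3  h4:1  h5:5  h6:5  h7:5 — peak 5.
Total stagehand-hours = 29 over 7 hours ⇒ peak ≥ ⌈29/7⌉ = 5, so 5 is optimal.

5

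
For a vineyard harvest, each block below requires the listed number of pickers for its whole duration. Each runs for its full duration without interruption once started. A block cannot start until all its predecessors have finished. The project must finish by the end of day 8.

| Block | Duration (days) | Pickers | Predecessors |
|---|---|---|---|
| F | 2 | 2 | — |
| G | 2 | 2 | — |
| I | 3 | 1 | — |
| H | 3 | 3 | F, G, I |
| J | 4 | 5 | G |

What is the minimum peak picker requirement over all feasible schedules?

8

Schedule F@1, G@1, I@1, H@4, J@3: d1:5  d2:5  d3:6  d4:8  d5:8  d6:8  d7:0  d8:0 — peak 8.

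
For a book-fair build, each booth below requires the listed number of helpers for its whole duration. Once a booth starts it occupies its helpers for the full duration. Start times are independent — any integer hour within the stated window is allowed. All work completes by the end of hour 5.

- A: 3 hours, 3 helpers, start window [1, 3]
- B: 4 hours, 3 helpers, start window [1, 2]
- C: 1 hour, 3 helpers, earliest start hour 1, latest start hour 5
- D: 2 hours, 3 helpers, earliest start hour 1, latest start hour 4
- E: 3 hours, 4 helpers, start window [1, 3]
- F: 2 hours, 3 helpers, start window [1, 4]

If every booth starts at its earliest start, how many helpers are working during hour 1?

19

At early start, hour 1 has: A, B, C, D, E, F.
Demand: 3 + 3 + 3 + 3 + 4 + 3 = 19.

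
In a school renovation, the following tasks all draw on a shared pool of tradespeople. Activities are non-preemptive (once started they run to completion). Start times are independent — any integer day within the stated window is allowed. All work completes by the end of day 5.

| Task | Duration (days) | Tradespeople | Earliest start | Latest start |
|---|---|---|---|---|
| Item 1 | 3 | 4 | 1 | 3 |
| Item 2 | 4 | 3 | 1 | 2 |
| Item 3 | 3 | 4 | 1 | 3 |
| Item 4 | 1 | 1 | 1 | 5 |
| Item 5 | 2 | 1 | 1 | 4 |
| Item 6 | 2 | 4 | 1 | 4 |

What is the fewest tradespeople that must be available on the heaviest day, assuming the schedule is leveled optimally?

Early-start (Item 1@1, Item 2@1, Item 3@1, Item 4@1, Item 5@1, Item 6@1) gives peak 17: d1:17  d2:16  d3:11  d4:3  d5:0.
Shift Item 4→4, Item 5→4, Item 6→4.
Schedule Item 1@1, Item 2@1, Item 3@1, Item 4@4, Item 5@4, Item 6@4: d1:11  d2:11  d3:11  d4:9  d5:5 — peak 11.

11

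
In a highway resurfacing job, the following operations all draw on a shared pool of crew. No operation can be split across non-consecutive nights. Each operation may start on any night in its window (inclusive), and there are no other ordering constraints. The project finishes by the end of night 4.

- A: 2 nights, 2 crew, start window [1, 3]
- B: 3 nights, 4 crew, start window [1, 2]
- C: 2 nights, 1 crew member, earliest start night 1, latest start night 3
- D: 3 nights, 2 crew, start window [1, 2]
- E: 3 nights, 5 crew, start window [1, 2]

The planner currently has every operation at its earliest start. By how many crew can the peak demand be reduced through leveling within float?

Early-start peak: n1:14  n2:14  n3:11  n4:0 ⇒ 14.
Leveled (A@1, B@1, C@3, D@1, E@1): n1:13  n2:13  n3:12  n4:1 ⇒ 13.
Reduction 14 − 13 = 1.

1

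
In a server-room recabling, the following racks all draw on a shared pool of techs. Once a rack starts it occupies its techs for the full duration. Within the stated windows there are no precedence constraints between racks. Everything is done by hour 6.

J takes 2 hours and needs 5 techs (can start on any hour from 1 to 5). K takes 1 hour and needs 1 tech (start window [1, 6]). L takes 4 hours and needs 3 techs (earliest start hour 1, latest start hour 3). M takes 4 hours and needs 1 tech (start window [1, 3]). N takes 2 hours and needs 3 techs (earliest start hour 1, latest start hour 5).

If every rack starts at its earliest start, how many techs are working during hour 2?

12

At early start, hour 2 has: J, L, M, N.
Demand: 5 + 3 + 1 + 3 = 12.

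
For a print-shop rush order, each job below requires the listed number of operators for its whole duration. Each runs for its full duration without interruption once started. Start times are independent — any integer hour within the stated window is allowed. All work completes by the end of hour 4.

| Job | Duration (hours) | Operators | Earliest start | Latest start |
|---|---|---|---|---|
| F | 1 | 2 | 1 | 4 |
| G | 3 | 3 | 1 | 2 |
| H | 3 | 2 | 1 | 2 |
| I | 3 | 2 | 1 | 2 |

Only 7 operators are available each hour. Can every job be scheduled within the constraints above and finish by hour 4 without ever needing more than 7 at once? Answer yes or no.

Schedule F@1, G@1, H@1, I@2: h1:7  h2:7  h3:7  h4:2 — peak 7 ≤ 7.

yes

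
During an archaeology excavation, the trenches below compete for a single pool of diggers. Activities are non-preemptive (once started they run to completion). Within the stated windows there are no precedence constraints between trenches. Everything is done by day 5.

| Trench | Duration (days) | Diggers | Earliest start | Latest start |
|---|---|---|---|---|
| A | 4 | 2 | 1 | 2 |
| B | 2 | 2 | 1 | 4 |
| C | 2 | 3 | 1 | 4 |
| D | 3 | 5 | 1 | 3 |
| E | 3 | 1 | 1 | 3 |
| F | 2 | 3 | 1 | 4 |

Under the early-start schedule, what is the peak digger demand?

Early-start schedule: A@1, B@1, C@1, D@1, E@1, F@1.
Load per day: day 1: 16, day 2: 16, day 3: 8, day 4: 2, day 5: 0.
Peak is 16.

16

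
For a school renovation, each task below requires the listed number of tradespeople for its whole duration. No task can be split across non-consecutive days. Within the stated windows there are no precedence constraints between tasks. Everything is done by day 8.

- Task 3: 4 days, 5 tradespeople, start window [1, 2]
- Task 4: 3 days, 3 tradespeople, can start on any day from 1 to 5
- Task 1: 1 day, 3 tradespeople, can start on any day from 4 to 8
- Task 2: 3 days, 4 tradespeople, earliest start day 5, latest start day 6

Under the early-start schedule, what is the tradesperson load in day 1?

At early start, day 1 has: Task 3, Task 4.
Demand: 5 + 3 = 8.

8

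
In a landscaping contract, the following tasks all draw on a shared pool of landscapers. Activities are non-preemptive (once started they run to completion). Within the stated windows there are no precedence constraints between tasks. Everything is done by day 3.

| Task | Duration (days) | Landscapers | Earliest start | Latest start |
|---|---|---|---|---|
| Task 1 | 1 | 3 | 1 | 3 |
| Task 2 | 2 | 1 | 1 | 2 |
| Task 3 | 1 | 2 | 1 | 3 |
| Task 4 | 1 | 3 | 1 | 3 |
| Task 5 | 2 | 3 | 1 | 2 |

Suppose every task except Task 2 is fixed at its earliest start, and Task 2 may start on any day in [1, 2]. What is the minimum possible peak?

11

Task 2@1: d1:12  d2:4  d3:0 → peak 12
Task 2@2: d1:11  d2:4  d3:1 → peak 11
Best is Task 2@2, peak 11.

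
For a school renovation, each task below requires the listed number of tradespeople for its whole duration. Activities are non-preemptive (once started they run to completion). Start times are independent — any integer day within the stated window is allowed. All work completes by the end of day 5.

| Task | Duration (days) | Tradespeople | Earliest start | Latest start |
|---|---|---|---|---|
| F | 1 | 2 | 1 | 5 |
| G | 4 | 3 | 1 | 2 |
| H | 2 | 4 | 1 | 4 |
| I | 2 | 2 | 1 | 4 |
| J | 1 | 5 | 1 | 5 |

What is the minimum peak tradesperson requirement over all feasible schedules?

7

Early-start (F@1, G@1, H@1, I@1, J@1) gives peak 16: d1:16  d2:9  d3:3  d4:3  d5:0.
Shift H→2, I→4, J→5.
Schedule F@1, G@1, H@2, I@4, J@5: d1:5  d2:7  d3:7  d4:5  d5:7 — peak 7.
Total tradesperson-days = 31 over 5 days ⇒ peak ≥ ⌈31/5⌉ = 7, so 7 is optimal.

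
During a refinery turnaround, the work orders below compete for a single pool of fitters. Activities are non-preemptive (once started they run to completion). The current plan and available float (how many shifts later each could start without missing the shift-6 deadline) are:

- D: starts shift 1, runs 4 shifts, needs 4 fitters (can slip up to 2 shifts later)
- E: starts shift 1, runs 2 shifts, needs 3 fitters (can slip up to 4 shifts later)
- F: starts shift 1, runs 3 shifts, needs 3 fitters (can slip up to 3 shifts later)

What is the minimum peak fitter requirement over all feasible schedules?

7

Early-start (D@1, E@1, F@1) gives peak 10: s1:10  s2:10  s3:7  s4:4  s5:0  s6:0.
Shift F→3.
Schedule D@1, E@1, F@3: s1:7  s2:7  s3:7  s4:7  s5:3  s6:0 — peak 7.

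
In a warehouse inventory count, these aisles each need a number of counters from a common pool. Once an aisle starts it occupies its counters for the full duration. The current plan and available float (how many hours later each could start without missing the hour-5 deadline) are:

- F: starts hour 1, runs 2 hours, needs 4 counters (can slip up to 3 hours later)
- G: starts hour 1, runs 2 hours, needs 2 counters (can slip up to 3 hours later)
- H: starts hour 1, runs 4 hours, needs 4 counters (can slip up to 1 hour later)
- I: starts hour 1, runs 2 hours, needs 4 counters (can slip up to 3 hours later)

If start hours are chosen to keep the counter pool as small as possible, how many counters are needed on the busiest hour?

Early-start (F@1, G@1, H@1, I@1) gives peak 14: h1:14  h2:14  h3:4  h4:4  h5:0.
Shift I→3.
Schedule F@1, G@1, H@1, I@3: h1:10  h2:10  h3:8  h4:8  h5:0 — peak 10.

10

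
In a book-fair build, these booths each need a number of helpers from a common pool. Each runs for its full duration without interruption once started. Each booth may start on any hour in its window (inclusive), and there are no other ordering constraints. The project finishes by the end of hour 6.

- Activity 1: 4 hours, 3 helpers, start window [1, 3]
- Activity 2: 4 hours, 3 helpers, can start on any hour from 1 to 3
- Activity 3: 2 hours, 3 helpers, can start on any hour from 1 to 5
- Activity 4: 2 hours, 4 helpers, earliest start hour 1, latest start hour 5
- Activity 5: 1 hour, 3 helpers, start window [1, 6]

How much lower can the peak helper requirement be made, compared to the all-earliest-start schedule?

Early-start peak: h1:16  h2:13  h3:6  h4:6  h5:0  h6:0 ⇒ 16.
Leveled (Activity 1@1, Activity 2@1, Activity 3@1, Activity 4@5, Activity 5@3): h1:9  h2:9  h3:9  h4:6  h5:4  h6:4 ⇒ 9.
Reduction 16 − 9 = 7.

7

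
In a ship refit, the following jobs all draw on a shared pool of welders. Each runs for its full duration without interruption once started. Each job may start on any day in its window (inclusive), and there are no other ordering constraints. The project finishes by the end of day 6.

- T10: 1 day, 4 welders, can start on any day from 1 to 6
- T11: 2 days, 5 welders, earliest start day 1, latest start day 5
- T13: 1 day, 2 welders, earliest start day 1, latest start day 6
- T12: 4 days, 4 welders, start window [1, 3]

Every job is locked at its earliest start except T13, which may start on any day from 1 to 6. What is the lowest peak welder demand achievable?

T13@1: d1:15  d2:9  d3:4  d4:4  d5:0  d6:0 → peak 15
T13@2: d1:13  d2:11  d3:4  d4:4  d5:0  d6:0 → peak 13
T13@3: d1:13  d2:9  d3:6  d4:4  d5:0  d6:0 → peak 13
T13@4: d1:13  d2:9  d3:4  d4:6  d5:0  d6:0 → peak 13
T13@5: d1:13  d2:9  d3:4  d4:4  d5:2  d6:0 → peak 13
T13@6: d1:13  d2:9  d3:4  d4:4  d5:0  d6:2 → peak 13
Best is T13@2, peak 13.

13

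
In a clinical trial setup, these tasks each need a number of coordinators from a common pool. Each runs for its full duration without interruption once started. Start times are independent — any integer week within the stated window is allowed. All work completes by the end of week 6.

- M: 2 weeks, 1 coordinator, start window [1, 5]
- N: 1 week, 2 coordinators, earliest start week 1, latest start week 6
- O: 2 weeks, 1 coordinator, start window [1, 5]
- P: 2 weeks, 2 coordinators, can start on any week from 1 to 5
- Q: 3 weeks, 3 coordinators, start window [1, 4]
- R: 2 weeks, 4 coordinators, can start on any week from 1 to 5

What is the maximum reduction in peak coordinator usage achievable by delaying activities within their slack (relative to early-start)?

Early-start peak: w1:13  w2:11  w3:3  w4:0  w5:0  w6:0 ⇒ 13.
Leveled (M@1, N@1, O@1, P@3, Q@2, R@5): w1:4  w2:5  w3:5  w4:5  w5:4  w6:4 ⇒ 5.
Reduction 13 − 5 = 8.

8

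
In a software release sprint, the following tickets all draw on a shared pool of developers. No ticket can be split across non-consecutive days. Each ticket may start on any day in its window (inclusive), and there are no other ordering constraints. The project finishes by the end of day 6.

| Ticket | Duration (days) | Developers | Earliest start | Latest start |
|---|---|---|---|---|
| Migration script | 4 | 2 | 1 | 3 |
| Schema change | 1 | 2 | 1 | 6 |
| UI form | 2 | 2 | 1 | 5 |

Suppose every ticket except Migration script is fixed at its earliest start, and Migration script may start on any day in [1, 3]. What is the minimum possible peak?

4

Migration script@1: d1:6  d2:4  d3:2  d4:2  d5:0  d6:0 → peak 6
Migration script@2: d1:4  d2:4  d3:2  d4:2  d5:2  d6:0 → peak 4
Migration script@3: d1:4  d2:2  d3:2  d4:2  d5:2  d6:2 → peak 4
Best is Migration script@2, peak 4.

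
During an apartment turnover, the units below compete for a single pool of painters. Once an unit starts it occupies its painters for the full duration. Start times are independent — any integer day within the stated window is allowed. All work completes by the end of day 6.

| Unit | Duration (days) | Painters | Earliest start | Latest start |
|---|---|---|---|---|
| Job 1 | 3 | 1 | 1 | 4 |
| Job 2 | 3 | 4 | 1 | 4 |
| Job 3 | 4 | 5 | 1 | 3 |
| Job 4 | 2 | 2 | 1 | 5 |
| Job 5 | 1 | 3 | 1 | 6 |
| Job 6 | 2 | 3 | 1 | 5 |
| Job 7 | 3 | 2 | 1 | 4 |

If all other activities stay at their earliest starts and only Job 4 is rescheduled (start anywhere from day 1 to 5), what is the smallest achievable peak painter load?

18

Job 4@1: d1:20  d2:17  d3:12  d4:5  d5:0  d6:0 → peak 20
Job 4@2: d1:18  d2:17  d3:14  d4:5  d5:0  d6:0 → peak 18
Job 4@3: d1:18  d2:15  d3:14  d4:7  d5:0  d6:0 → peak 18
Job 4@4: d1:18  d2:15  d3:12  d4:7  d5:2  d6:0 → peak 18
Job 4@5: d1:18  d2:15  d3:12  d4:5  d5:2  d6:2 → peak 18
Best is Job 4@2, peak 18.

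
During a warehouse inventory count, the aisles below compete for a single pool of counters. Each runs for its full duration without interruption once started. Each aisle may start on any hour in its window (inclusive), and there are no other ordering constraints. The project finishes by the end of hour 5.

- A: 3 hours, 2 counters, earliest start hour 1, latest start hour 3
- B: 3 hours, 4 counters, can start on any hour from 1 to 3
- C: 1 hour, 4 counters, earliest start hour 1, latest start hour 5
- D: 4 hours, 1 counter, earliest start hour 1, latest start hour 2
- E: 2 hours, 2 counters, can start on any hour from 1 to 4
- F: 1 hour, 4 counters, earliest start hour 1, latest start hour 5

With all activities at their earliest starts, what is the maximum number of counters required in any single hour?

17

Early-start schedule: A@1, B@1, C@1, D@1, E@1, F@1.
Load per hour: hour 1: 17, hour 2: 9, hour 3: 7, hour 4: 1, hour 5: 0.
Peak is 17.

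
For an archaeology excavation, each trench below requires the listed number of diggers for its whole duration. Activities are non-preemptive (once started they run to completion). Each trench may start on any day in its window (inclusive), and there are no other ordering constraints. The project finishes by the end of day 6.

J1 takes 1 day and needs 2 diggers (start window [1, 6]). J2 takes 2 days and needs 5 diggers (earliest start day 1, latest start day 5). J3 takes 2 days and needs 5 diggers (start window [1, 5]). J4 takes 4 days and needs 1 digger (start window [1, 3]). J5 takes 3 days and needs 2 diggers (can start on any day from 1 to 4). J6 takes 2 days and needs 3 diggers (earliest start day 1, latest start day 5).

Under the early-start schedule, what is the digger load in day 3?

At early start, day 3 has: J4, J5.
Demand: 1 + 2 = 3.

3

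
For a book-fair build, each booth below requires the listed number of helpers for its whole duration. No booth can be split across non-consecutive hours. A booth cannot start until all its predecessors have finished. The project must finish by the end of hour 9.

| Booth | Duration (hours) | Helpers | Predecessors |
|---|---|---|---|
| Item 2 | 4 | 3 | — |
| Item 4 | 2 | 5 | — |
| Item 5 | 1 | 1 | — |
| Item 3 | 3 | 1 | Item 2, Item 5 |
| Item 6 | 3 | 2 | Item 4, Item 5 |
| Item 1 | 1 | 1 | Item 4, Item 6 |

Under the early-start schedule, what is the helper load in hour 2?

At early start, hour 2 has: Item 2, Item 4.
Demand: 3 + 5 = 8.

8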